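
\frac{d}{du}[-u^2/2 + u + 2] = 1 - u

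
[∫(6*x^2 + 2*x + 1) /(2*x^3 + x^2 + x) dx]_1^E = -log(4) + log(E + exp(2) + 2*exp(3))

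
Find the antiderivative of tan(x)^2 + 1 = tan(x) + C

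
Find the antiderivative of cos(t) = sin(t) + C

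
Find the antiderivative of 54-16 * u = -8*u^2 + 54*u + C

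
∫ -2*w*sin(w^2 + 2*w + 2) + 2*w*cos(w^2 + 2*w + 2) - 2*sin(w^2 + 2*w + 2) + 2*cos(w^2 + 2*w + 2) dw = sin((w + 1)^2 + 1) + cos((w + 1)^2 + 1) + C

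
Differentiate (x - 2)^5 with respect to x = 5*x^4 - 40*x^3 + 120*x^2 - 160*x + 80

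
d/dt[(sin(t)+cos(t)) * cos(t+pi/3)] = -sqrt(2)*sin(2*t + pi/12)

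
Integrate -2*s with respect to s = -s^2 + C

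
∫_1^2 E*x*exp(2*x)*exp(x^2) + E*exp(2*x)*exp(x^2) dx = -exp(4)/2 + exp(9)/2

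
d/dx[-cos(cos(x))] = -sin(x)*sin(cos(x))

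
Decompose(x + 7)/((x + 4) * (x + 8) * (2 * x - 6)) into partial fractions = -1/(88*(x + 8)) - 3/(56*(x + 4)) + 5/(77*(x - 3))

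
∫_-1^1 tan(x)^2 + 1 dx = 2*tan(1)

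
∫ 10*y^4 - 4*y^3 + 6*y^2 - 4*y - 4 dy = 2*y^5 - y^4 + 2*y^3 - 2*y^2 - 4*y + C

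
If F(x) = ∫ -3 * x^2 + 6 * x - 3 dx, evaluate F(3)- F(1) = -8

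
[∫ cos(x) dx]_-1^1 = 2*sin(1)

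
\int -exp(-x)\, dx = exp(-x) + C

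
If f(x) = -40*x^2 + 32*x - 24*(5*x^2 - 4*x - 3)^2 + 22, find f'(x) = -2400*x^3 + 2880*x^2 + 592*x - 544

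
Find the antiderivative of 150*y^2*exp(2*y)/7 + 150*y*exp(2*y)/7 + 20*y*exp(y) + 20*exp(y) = 5*y*(15*y*exp(y) + 28)*exp(y)/7 + C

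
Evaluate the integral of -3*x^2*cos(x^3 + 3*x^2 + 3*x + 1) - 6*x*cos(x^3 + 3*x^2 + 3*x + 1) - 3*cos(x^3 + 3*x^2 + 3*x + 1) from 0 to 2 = -sin(27) + sin(1)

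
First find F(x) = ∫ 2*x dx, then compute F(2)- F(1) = 3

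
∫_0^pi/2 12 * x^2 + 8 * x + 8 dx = pi^2 + 4*pi + pi^3/2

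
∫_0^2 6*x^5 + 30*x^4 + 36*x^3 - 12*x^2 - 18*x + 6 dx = 344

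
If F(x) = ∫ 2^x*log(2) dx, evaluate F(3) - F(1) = 6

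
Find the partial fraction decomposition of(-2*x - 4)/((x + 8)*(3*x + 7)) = 2/(17*(3*x + 7)) - 12/(17*(x + 8))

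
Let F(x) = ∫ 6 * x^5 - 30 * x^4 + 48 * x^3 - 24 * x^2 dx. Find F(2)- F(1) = 1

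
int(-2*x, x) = -x^2 + C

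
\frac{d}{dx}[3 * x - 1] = 3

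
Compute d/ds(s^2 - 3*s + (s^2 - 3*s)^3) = 6*s^5 - 45*s^4 + 108*s^3 - 81*s^2 + 2*s - 3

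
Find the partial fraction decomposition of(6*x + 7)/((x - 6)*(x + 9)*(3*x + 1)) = -45/(494*(3*x + 1)) - 47/(390*(x + 9)) + 43/(285*(x - 6))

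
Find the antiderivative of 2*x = x^2 + C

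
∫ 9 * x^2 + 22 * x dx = 3*x^3 + 11*x^2 + C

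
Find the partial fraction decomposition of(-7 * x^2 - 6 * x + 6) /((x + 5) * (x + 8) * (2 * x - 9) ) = -651/(475*(2*x - 9)) - 394/(75*(x + 8)) + 139/(57*(x + 5))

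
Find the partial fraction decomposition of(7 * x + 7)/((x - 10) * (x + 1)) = 7/(x - 10)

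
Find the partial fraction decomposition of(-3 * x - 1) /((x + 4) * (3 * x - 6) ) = -11/(18*(x + 4)) - 7/(18*(x - 2))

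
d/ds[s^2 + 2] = 2*s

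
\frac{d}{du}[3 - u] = -1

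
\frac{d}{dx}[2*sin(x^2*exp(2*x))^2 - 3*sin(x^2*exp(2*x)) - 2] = 2*x*(4*x*sin(x^2*exp(2*x)) - 3*x + 4*sin(x^2*exp(2*x)) - 3)*exp(2*x)*cos(x^2*exp(2*x))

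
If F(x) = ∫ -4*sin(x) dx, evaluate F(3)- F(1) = 4*cos(3) - 4*cos(1)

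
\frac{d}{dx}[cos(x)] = -sin(x)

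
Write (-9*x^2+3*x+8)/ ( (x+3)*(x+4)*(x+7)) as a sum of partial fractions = -227/(6*(x + 7)) + 148/(3*(x + 4)) - 41/(2*(x + 3))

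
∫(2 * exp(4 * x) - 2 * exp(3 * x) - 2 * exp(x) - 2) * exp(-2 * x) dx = (-exp(2*x) + exp(x) + 1)^2*exp(-2*x) + C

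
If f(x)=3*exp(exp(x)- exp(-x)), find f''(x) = (3*exp(exp(x) - exp(-x)) - 3*exp(x + exp(x) - exp(-x)) + 6*exp(2*x + exp(x) - exp(-x)) + 3*exp(3*x + exp(x) - exp(-x)) + 3*exp(4*x + exp(x) - exp(-x)))*exp(-2*x)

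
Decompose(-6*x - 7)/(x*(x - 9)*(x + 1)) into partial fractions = -1/(10*(x + 1)) - 61/(90*(x - 9)) + 7/(9*x)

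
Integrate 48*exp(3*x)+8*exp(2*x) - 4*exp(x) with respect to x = 4*(4*exp(2*x) + exp(x) - 1)*exp(x) + C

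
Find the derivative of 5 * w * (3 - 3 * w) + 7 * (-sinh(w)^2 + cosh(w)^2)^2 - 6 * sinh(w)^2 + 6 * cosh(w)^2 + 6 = 15 - 30*w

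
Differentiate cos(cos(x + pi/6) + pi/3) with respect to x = sin(x + pi/6)*sin(cos(x + pi/6) + pi/3)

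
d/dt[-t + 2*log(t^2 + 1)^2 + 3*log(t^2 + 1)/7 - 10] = (-7*t^2 + 56*t*log(t^2 + 1) + 6*t - 7)/(7*t^2 + 7)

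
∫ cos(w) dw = sin(w) + C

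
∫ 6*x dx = 3*x^2 + C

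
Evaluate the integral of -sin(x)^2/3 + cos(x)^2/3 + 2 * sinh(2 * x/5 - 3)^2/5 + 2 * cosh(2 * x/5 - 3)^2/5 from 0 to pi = -sinh(6 - 4*pi/5)/2 + sinh(6)/2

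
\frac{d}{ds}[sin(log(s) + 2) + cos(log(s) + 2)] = sqrt(2)*cos(log(s) + pi/4 + 2)/s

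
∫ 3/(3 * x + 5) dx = log(6*x + 10) + C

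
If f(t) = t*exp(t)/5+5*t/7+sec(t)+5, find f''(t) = t*exp(t)/5 + 2*exp(t)/5 - 1/cos(t) + 2/cos(t)^3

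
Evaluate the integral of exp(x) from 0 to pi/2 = -1 + exp(pi/2)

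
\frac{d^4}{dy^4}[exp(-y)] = exp(-y)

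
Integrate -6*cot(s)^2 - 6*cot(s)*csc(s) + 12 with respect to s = 18*s + 6*cot(s) + 6*csc(s) + C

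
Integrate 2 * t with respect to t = t^2 + C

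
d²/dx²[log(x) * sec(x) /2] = (-x^2*log(x) + 2*x^2*log(x)/cos(x)^2 + 2*x*sin(x)/cos(x) - 1)/(2*x^2*cos(x))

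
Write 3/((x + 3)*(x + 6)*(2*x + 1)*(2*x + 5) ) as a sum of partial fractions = -3/(7*(2*x + 5)) + 3/(55*(2*x + 1)) - 1/(77*(x + 6)) + 1/(5*(x + 3))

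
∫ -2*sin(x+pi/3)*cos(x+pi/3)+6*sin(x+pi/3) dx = (cos(x + pi/3) - 3)^2 + C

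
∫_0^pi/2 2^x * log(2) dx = -1 + 2^(pi/2)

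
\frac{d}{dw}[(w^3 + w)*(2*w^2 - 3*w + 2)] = 10*w^4 - 12*w^3 + 12*w^2 - 6*w + 2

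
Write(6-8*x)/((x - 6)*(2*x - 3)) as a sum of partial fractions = 4/(3*(2*x - 3)) - 14/(3*(x - 6))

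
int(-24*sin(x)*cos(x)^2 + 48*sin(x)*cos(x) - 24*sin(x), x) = 8*(cos(x) - 1)^3 + C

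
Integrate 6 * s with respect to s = 3*s^2 + C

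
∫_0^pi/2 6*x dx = 3*pi^2/4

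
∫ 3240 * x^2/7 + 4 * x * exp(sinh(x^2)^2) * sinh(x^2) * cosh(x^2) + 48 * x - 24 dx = 1080*x^3/7 + 24*x^2 - 24*x + exp(sinh(x^2)^2) + C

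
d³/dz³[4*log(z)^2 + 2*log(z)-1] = (16*log(z) - 20)/z^3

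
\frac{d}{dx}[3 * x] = 3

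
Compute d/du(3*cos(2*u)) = -6*sin(2*u)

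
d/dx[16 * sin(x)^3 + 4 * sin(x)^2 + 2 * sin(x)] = 2*(4*sin(x) - 24*cos(x)^2 + 25)*cos(x)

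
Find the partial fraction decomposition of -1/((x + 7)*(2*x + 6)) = 1/(8*(x + 7)) - 1/(8*(x + 3))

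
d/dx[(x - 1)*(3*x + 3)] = 6*x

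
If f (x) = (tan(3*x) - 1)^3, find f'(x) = 9*(tan(3*x) - 1)^2/cos(3*x)^2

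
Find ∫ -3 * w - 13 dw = -3*w^2/2 - 13*w + C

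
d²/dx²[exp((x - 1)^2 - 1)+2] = 4*x^2*exp(x^2 - 2*x) - 8*x*exp(x^2 - 2*x) + 6*exp(x^2 - 2*x)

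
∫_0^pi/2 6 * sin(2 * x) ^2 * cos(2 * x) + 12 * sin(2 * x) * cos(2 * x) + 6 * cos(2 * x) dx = 0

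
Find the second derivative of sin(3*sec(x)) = 3*(-3*sin(x)^2*sin(3/cos(x))/cos(x) + sin(x)^2*cos(3/cos(x)) + cos(3/cos(x)))/cos(x)^3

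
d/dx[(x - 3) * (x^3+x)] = 4*x^3 - 9*x^2 + 2*x - 3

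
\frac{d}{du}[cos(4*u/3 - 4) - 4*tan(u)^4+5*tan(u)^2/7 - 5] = -4*sin(4*u/3 - 4)/3 - 16*tan(u)^5 - 102*tan(u)^3/7 + 10*tan(u)/7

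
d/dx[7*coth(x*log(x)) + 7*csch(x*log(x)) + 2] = -7*(log(x)*cosh(x*log(x)) + log(x) + cosh(x*log(x)) + 1)/sinh(x*log(x))^2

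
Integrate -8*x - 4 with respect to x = -4*x^2 - 4*x + C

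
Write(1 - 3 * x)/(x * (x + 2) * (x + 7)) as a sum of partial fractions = 22/(35*(x + 7)) - 7/(10*(x + 2)) + 1/(14*x)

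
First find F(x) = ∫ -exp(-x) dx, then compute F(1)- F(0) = -1 + exp(-1)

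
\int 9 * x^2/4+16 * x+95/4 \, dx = 3*x^3/4 + 8*x^2 + 95*x/4 + C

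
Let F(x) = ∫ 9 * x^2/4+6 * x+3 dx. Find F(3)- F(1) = 99/2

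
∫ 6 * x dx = 3*x^2 + C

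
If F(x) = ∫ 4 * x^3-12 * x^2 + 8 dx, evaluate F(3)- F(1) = -8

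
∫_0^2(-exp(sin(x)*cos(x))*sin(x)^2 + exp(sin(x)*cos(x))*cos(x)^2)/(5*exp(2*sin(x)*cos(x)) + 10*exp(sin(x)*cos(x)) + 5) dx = -1/10 + 1/(5*(1 + exp(-sin(4)/2)))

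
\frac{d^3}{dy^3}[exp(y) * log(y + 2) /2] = (y^3*exp(y)*log(y + 2) + 6*y^2*exp(y)*log(y + 2) + 3*y^2*exp(y) + 12*y*exp(y)*log(y + 2) + 9*y*exp(y) + 8*exp(y)*log(y + 2) + 8*exp(y))/(2*y^3 + 12*y^2 + 24*y + 16)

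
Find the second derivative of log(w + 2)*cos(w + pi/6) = -(w^2*log(w + 2)*cos(w + pi/6) + 4*w*log(w + 2)*cos(w + pi/6) + 2*w*sin(w + pi/6) + 4*log(w + 2)*cos(w + pi/6) + 4*sin(w + pi/6) + cos(w + pi/6))/(w^2 + 4*w + 4)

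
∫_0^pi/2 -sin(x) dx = -1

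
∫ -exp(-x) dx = exp(-x) + C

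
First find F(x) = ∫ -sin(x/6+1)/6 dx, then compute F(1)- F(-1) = -cos(5/6) + cos(7/6)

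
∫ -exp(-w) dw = exp(-w) + C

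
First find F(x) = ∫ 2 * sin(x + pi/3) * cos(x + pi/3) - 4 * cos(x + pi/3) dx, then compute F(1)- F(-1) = (-4 + sqrt(3)*cos(1))*sin(1)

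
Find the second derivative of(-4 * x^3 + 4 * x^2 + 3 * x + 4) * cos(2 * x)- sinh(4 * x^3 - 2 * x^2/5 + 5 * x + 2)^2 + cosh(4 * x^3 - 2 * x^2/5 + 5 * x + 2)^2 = 16*x^3*cos(2*x) + 48*x^2*sin(2*x) - 16*x^2*cos(2*x) - 32*x*sin(2*x) - 36*x*cos(2*x) - 12*sin(2*x) - 8*cos(2*x)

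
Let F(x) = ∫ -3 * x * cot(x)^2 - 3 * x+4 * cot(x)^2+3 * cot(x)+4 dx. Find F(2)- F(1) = 2*cot(2) + cot(1)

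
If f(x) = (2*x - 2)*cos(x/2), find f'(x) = -x*sin(x/2) + sin(x/2) + 2*cos(x/2)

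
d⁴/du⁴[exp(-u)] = exp(-u)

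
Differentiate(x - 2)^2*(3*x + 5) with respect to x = 9*x^2 - 14*x - 8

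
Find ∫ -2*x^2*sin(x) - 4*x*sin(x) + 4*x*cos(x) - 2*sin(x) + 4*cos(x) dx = 2*(x + 1)^2*cos(x) + C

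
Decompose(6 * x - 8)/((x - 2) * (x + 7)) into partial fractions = 50/(9*(x + 7)) + 4/(9*(x - 2))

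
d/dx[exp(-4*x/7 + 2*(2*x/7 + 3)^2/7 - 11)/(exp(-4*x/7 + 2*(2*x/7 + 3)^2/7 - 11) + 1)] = (16*x*exp(-8*x^2/343 + 4*x/49 + 59/7) - 28*exp(-8*x^2/343 + 4*x/49 + 59/7))/(343*exp(118/7)*exp(8*x/49)*exp(-16*x^2/343) + 686*exp(59/7)*exp(4*x/49)*exp(-8*x^2/343) + 343)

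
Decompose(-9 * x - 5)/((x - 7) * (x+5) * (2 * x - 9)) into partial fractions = 182/(95*(2*x - 9)) + 10/(57*(x + 5)) - 17/(15*(x - 7))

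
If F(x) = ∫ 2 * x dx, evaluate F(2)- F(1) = 3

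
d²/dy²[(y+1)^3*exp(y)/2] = y^3*exp(y)/2 + 9*y^2*exp(y)/2 + 21*y*exp(y)/2 + 13*exp(y)/2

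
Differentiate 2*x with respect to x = 2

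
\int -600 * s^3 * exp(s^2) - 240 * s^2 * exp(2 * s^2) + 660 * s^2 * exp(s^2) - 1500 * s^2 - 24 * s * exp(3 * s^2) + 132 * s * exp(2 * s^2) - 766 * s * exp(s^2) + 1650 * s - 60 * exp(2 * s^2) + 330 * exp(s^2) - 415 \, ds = 35*s - 4*(5*s + exp(s^2) - 3)^3 - 3*(5*s + exp(s^2) - 3)^2 + 7*exp(s^2) + C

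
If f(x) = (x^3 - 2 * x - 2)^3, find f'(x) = 9*x^8 - 42*x^6 - 36*x^5 + 60*x^4 + 96*x^3 + 12*x^2 - 48*x - 24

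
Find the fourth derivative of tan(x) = 24*tan(x)^5 + 40*tan(x)^3 + 16*tan(x)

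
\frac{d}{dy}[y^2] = 2*y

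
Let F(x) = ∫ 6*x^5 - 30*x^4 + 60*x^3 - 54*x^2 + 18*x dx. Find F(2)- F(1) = 3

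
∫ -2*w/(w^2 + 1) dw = -log(w^2 + 1) + C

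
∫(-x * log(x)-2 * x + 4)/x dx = -(x - 4)*(log(x) + 1) + C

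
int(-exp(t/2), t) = -2*exp(t/2) + C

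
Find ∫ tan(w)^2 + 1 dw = tan(w) + C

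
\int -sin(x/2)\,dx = 2*cos(x/2) + C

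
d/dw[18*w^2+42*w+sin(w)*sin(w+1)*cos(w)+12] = 36*w - sin(w - 1)/4 + 3*sin(3*w + 1)/4 + 42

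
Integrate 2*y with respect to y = y^2 + C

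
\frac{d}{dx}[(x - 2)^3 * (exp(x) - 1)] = x^3*exp(x) - 3*x^2*exp(x) - 3*x^2 + 12*x + 4*exp(x) - 12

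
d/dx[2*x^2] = 4*x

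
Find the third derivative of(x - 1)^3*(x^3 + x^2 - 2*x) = 120*x^3 - 120*x^2 - 48*x + 48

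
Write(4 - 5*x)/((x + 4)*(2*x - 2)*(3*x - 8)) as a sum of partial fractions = -21/(50*(3*x - 8)) + 3/(25*(x + 4)) + 1/(50*(x - 1))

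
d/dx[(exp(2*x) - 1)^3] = 6*exp(6*x) - 12*exp(4*x) + 6*exp(2*x)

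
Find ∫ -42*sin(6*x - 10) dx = 7*cos(6*x - 10) + C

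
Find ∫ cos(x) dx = sin(x) + C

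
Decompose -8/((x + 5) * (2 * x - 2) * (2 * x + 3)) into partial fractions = 16/(35*(2*x + 3)) - 2/(21*(x + 5)) - 2/(15*(x - 1))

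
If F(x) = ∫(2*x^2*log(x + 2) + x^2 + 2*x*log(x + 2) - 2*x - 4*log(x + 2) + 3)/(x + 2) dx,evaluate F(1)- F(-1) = 2*log(3)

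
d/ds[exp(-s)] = -exp(-s)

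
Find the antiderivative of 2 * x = x^2 + C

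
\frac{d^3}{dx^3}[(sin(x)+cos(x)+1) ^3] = -27*sqrt(2)*sin(3*x + pi/4)/2 - 24*cos(2*x) - 9*sqrt(2)*cos(x + pi/4)/2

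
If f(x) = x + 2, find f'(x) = 1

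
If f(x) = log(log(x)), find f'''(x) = (2*log(x)^2 + 3*log(x) + 2)/(x^3*log(x)^3)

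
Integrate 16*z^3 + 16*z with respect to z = 4*z^4 + 8*z^2 + C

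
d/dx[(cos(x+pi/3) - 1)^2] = 2*sin(x + pi/3) - cos(2*x + pi/6)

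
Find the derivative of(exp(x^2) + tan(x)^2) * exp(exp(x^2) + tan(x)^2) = 2*(x*exp(2*x^2) + x*exp(x^2)/cos(x)^2 + exp(x^2)*sin(x)/cos(x)^3 + 2*sin(x)/cos(x)^3 + tan(x)^5 - tan(x))*exp(-1 + cos(x)^(-2))*exp(exp(x^2))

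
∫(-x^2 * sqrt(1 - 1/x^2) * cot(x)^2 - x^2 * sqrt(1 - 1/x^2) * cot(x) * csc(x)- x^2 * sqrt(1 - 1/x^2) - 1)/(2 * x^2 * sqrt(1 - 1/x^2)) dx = cot(x)/2 + acsc(x)/2 + csc(x)/2 + C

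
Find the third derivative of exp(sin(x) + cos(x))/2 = (-sqrt(2)*sin(3*x + pi/4) - 6*cos(2*x) + sqrt(2)*cos(x + pi/4))*exp(sin(x))*exp(cos(x))/4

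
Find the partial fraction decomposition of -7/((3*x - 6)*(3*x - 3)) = 7/(9*(x - 1)) - 7/(9*(x - 2))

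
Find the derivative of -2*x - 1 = -2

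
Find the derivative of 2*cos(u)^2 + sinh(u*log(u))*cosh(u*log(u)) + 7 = 2*log(u)*sinh(u*log(u))^2 + log(u) - 2*sin(2*u) + 2*sinh(u*log(u))^2 + 1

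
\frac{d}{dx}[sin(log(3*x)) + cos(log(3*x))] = sqrt(2)*cos(log(x) + pi/4 + log(3))/x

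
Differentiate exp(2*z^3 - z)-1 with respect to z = 6*z^2*exp(2*z^3 - z) - exp(2*z^3 - z)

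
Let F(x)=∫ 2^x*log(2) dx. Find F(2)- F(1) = 2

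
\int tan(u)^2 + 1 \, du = tan(u) + C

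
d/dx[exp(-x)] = -exp(-x)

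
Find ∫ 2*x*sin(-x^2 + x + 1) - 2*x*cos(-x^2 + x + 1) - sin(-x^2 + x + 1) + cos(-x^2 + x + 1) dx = sin(-x^2 + x + 1) + cos(-x^2 + x + 1) + C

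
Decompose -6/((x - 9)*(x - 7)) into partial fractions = 3/(x - 7) - 3/(x - 9)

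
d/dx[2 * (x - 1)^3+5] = 6*x^2 - 12*x + 6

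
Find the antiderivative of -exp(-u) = exp(-u) + C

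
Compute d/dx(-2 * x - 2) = -2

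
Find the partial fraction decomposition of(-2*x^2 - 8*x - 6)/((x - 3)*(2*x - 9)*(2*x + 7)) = -5/(208*(2*x + 7)) - 55/(16*(2*x - 9)) + 16/(13*(x - 3))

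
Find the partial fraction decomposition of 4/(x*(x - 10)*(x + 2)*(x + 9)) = -4/(1197*(x + 9)) + 1/(42*(x + 2)) + 1/(570*(x - 10)) - 1/(45*x)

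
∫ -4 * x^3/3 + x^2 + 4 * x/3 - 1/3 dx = -x^4/3 + x^3/3 + 2*x^2/3 - x/3 + C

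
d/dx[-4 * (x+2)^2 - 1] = -8*x - 16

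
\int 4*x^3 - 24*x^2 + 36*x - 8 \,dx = x^4 - 8*x^3 + 18*x^2 - 8*x + C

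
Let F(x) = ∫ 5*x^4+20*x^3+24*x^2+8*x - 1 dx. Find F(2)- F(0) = 190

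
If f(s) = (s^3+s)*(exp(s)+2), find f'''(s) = s^3*exp(s) + 9*s^2*exp(s) + 19*s*exp(s) + 9*exp(s) + 12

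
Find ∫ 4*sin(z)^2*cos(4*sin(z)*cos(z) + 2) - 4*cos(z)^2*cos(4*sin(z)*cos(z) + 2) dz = -sin(2*sin(2*z) + 2) + C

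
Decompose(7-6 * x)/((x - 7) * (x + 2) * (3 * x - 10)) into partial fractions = 117/(176*(3*x - 10)) + 19/(144*(x + 2)) - 35/(99*(x - 7))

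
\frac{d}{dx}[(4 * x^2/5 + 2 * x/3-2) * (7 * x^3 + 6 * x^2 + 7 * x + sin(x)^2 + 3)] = 28*x^4 + 568*x^3/15 + 4*x^2*sin(2*x)/5 - 66*x^2/5 + 8*x*sin(x)^2/5 + 2*x*sin(2*x)/3 - 148*x/15 + 2*sin(x)^2/3 - 2*sin(2*x) - 12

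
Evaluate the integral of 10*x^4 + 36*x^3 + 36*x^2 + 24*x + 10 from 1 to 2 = 327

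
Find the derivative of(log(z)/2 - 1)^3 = (3*log(z)^2 - 12*log(z) + 12)/(8*z)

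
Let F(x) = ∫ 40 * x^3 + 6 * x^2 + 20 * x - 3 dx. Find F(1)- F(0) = 19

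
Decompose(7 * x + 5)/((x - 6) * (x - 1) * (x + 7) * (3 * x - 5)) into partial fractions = -225/(338*(3*x - 5)) + 11/(676*(x + 7)) + 3/(20*(x - 1)) + 47/(845*(x - 6))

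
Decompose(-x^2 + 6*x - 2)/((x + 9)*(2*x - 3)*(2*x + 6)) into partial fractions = 19/(378*(2*x - 3)) - 137/(252*(x + 9)) + 29/(108*(x + 3))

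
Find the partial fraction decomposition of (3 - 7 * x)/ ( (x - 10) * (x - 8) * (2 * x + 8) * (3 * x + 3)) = -31/(3024*(x + 4)) + 5/(891*(x + 1)) + 53/(1296*(x - 8)) - 67/(1848*(x - 10))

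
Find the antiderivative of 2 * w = w^2 + C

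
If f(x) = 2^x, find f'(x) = 2^x*log(2)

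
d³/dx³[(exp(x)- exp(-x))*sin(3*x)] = (-26*exp(2*x)*sin(3*x) - 18*exp(2*x)*cos(3*x) - 26*sin(3*x) + 18*cos(3*x))*exp(-x)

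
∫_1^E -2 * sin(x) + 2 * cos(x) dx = 2*cos(E) - 2*sin(1) - 2*cos(1) + 2*sin(E)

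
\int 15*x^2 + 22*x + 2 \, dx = 5*x^3 + 11*x^2 + 2*x + C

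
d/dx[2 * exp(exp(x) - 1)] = 2*exp(x + exp(x) - 1)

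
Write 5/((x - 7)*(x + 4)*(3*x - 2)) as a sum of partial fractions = -45/(266*(3*x - 2)) + 5/(154*(x + 4)) + 5/(209*(x - 7))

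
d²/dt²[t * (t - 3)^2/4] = 3*t/2 - 3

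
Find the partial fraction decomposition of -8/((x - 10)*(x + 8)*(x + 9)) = -8/(19*(x + 9)) + 4/(9*(x + 8)) - 4/(171*(x - 10))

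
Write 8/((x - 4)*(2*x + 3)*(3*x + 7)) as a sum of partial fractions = 72/(95*(3*x + 7)) - 32/(55*(2*x + 3)) + 8/(209*(x - 4))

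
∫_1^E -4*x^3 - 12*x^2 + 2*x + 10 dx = -(-2 + 2*E + exp(2))^2 - 2 + 2*E + exp(2)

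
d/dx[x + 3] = 1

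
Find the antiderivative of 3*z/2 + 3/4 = 3*z^2/4 + 3*z/4 + C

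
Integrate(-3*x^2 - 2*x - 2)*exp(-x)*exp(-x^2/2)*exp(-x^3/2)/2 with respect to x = exp(-x*(x^2 + x + 2)/2) + C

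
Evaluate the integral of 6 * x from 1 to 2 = 9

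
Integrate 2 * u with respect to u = u^2 + C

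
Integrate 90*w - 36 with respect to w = 45*w^2 - 36*w + C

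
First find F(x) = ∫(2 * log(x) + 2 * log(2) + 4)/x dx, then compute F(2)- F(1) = -(log(2) + 2)^2 + (log(4) + 2)^2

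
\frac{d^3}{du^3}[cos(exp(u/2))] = exp(3*u/2)*sin(exp(u/2))/8 - exp(u/2)*sin(exp(u/2))/8 - 3*exp(u)*cos(exp(u/2))/8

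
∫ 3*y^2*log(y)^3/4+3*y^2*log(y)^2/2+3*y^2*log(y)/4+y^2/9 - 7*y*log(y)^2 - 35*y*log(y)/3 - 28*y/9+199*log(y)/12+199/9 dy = y*log(y)/3 + y/9 + (3*y*log(y) + y - 15)^3/108 + (3*y*log(y) + y - 15)^2/36 + C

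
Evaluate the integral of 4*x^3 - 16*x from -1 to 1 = 0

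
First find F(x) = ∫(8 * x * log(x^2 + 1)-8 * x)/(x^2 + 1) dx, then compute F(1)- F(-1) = 0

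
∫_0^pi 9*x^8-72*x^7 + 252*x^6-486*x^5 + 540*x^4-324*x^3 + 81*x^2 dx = (1 + (-1 + pi)^3)^3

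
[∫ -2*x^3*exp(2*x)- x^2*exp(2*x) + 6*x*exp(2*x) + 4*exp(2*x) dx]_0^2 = -1 + exp(4)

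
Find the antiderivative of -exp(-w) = exp(-w) + C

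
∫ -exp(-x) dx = exp(-x) + C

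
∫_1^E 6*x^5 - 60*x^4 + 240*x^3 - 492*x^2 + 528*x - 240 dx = -9 + (-2 + (-2 + E)^3)^2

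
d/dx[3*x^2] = 6*x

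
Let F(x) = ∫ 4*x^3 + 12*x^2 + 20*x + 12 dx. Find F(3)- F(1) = 288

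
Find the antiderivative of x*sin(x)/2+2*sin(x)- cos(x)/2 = (-x/2 - 2)*cos(x) + C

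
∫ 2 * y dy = y^2 + C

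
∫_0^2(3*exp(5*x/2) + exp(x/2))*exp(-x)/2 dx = E*(-exp(-2) + exp(2))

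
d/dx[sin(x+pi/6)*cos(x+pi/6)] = -sqrt(3)*sin(2*x)/2 + cos(2*x)/2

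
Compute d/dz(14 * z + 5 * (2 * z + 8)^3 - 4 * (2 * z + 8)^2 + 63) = 120*z^2 + 928*z + 1806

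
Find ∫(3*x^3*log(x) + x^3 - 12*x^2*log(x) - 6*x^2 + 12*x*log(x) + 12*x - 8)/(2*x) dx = (x - 2)^3*log(x)/2 + C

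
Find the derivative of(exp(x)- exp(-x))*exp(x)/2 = exp(2*x)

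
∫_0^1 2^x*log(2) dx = 1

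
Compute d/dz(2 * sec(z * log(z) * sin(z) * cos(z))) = 2*(-2*z*log(z)*sin(z)^2 + z*log(z) + log(z)*sin(z)*cos(z) + sin(z)*cos(z))*sin(z*log(z)*sin(z)*cos(z))/cos(z*log(z)*sin(z)*cos(z))^2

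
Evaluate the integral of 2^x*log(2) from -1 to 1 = 3/2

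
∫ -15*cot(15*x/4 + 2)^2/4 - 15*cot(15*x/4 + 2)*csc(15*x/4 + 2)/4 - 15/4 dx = cot(15*x/4 + 2) + csc(15*x/4 + 2) + C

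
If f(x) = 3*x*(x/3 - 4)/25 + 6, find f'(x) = 2*x/25 - 12/25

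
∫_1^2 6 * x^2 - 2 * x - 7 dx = 4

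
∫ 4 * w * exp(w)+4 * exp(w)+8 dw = 4*w*(exp(w) + 2) + C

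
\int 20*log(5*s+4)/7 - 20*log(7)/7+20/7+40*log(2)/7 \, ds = 4*(5*s + 4)*log(20*s/7 + 16/7)/7 + C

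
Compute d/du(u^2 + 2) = 2*u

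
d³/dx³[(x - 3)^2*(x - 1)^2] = 24*x - 48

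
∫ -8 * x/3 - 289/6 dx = -4*x^2/3 - 289*x/6 + C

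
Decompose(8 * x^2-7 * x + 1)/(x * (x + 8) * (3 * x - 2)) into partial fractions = -1/(52*(3*x - 2)) + 569/(208*(x + 8)) - 1/(16*x)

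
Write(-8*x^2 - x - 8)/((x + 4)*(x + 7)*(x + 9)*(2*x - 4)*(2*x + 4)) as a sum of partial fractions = -647/(3080*(x + 9)) + 131/(360*(x + 7)) - 11/(60*(x + 4)) + 19/(560*(x + 2)) - 7/(1584*(x - 2))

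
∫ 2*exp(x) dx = 2*exp(x) + C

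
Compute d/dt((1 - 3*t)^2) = 18*t - 6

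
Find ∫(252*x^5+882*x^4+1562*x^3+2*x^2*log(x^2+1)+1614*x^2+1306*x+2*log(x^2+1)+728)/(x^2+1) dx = 18*x^2 + 42*x + 2*(x - 1)*log(x^2 + 1) + 7*(3*x^2 + 7*x + 7)^2 + C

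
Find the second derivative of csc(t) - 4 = (-1 + 2/sin(t)^2)/sin(t)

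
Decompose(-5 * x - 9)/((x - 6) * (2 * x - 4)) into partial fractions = 19/(8*(x - 2)) - 39/(8*(x - 6))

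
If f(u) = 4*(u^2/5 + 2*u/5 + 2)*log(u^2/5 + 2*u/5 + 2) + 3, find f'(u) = 8*u*log(u^2/5 + 2*u/5 + 2)/5 + 8*u/5 + 8*log(u^2/5 + 2*u/5 + 2)/5 + 8/5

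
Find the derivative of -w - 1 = -1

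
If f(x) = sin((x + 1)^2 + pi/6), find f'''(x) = -8*x^3*cos(x^2 + 2*x + pi/6 + 1) - 24*x^2*cos(x^2 + 2*x + pi/6 + 1) - 12*x*sin(x^2 + 2*x + pi/6 + 1) - 24*x*cos(x^2 + 2*x + pi/6 + 1) - 12*sin(x^2 + 2*x + pi/6 + 1) - 8*cos(x^2 + 2*x + pi/6 + 1)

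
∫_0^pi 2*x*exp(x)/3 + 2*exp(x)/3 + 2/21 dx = 2*pi/21 + 2*pi*exp(pi)/3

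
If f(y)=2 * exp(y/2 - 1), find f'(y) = exp(y/2 - 1)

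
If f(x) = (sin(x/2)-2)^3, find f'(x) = -3*sin(x) + 51*cos(x/2)/8 - 3*cos(3*x/2)/8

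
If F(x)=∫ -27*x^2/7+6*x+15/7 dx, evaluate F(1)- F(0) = 27/7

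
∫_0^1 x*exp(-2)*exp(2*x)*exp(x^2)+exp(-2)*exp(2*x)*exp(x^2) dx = -exp(-2)/2 + E/2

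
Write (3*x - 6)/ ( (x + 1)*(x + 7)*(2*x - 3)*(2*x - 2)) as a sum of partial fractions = -6/(85*(2*x - 3)) + 9/(544*(x + 7)) - 3/(40*(x + 1)) + 3/(32*(x - 1))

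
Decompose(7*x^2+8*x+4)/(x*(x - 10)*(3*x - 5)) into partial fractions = -331/(125*(3*x - 5)) + 392/(125*(x - 10)) + 2/(25*x)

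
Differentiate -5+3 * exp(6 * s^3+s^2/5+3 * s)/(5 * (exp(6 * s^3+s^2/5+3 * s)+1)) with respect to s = (270*s^2*exp(6*s^3 + s^2/5 + 3*s) + 6*s*exp(6*s^3 + s^2/5 + 3*s) + 45*exp(6*s^3 + s^2/5 + 3*s))/(25*exp(6*s)*exp(2*s^2/5)*exp(12*s^3) + 50*exp(3*s)*exp(s^2/5)*exp(6*s^3) + 25)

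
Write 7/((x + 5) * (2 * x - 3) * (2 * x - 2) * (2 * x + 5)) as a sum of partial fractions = 1/(20*(2*x + 5)) + 7/(52*(2*x - 3)) - 7/(780*(x + 5)) - 1/(12*(x - 1))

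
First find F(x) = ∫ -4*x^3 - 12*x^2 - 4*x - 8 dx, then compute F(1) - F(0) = -15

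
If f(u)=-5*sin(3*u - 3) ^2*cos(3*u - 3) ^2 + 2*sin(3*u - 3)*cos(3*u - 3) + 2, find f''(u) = -90*sin(3*u - 3)^4 + 540*sin(3*u - 3)^2*cos(3*u - 3)^2 - 36*sin(6*u - 6) - 90*cos(3*u - 3)^4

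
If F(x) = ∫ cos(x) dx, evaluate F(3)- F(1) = -sin(1) + sin(3)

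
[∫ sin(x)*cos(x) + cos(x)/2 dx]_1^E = -sin(1)/2 - sin(1)^2/2 + sin(E)^2/2 + sin(E)/2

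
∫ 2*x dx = x^2 + C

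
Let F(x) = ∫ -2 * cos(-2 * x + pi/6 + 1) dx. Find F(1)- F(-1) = cos(1 + pi/3) - sin(pi/6 + 3)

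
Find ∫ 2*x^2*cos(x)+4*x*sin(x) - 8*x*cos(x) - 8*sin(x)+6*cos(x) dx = (2*(x - 2)^2 - 2)*sin(x) + C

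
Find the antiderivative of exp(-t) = -exp(-t) + C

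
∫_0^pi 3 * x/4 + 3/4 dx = 3*pi*(1 + pi/2)/4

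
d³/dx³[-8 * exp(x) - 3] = -8*exp(x)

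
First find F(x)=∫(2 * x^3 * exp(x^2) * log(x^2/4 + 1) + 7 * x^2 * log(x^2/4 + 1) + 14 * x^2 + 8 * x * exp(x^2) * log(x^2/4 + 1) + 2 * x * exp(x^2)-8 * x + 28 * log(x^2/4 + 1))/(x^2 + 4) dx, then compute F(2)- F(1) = -(E + 3)*log(5/4) + (10 + exp(4))*log(2)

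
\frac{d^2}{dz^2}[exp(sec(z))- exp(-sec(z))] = (exp(2*sec(z))*tan(z)^2*sec(z)^2 + 2*exp(2*sec(z))*tan(z)^2*sec(z) + exp(2*sec(z))*sec(z) - tan(z)^2*sec(z)^2 + 2*tan(z)^2*sec(z) + sec(z))*exp(-sec(z))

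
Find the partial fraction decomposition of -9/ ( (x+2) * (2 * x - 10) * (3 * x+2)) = 81/(136*(3*x + 2)) - 9/(56*(x + 2)) - 9/(238*(x - 5))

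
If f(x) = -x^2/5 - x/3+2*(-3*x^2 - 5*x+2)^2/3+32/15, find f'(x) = 24*x^3 + 60*x^2 + 254*x/15 - 41/3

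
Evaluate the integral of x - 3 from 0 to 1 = -5/2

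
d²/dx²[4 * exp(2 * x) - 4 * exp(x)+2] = 16*exp(2*x) - 4*exp(x)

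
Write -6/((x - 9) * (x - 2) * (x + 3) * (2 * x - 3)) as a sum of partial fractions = -16/(45*(2*x - 3)) + 1/(90*(x + 3)) + 6/(35*(x - 2)) - 1/(210*(x - 9))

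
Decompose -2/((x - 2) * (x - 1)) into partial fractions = 2/(x - 1) - 2/(x - 2)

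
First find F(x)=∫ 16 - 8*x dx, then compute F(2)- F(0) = 16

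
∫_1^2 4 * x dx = 6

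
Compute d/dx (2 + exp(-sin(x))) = -exp(-sin(x))*cos(x)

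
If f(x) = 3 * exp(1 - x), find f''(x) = 3*exp(1 - x)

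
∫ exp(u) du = exp(u) + C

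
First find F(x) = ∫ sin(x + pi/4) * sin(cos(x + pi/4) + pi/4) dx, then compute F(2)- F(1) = -cos(cos(pi/4 + 1) + pi/4) + cos(cos(pi/4 + 2) + pi/4)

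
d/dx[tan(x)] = cos(x)^(-2)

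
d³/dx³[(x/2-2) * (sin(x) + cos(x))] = x*sin(x)/2 - x*cos(x)/2 - 7*sin(x)/2 + cos(x)/2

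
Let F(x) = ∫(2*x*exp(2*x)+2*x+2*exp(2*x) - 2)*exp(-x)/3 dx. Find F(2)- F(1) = -2*E/3 - 4*exp(-2)/3 + 2*exp(-1)/3 + 4*exp(2)/3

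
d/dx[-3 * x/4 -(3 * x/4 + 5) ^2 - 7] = -9*x/8 - 33/4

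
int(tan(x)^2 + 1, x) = tan(x) + C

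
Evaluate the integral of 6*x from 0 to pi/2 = 3*pi^2/4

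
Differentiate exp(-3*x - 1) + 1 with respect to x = -3*exp(-3*x - 1)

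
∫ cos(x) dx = sin(x) + C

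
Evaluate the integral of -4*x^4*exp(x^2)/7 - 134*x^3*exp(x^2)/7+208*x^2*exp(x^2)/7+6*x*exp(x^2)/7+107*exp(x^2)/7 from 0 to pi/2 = -10 + (pi/14 + 5)*(-pi^2/2 + 2 + 3*pi/2)*exp(pi^2/4)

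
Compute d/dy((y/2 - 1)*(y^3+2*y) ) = 2*y^3 - 3*y^2 + 2*y - 2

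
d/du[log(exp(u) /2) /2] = 1/2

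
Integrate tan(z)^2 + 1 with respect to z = tan(z) + C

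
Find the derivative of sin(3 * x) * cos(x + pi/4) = -sin(3*x)*sin(x + pi/4) + 3*cos(3*x)*cos(x + pi/4)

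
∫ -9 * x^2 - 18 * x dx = -3*x^3 - 9*x^2 + C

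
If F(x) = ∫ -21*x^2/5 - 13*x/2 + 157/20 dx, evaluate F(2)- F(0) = -17/2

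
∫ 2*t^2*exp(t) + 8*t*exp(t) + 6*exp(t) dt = 2*(t + 1)^2*exp(t) + C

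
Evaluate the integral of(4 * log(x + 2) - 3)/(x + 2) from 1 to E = -3*log(2 + E) - 2*log(3)^2 + 3*log(3) + 2*log(2 + E)^2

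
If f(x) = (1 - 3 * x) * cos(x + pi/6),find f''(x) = 3*x*cos(x + pi/6) + 6*sin(x + pi/6) - cos(x + pi/6)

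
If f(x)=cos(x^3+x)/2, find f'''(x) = 27*x^6*sin(x^3 + x)/2 + 27*x^4*sin(x^3 + x)/2 - 27*x^3*cos(x^3 + x) + 9*x^2*sin(x^3 + x)/2 - 9*x*cos(x^3 + x) - 5*sin(x^3 + x)/2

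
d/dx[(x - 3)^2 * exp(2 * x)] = 2*x^2*exp(2*x) - 10*x*exp(2*x) + 12*exp(2*x)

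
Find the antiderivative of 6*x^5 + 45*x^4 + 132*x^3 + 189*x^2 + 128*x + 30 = x^6 + 9*x^5 + 33*x^4 + 63*x^3 + 64*x^2 + 30*x + C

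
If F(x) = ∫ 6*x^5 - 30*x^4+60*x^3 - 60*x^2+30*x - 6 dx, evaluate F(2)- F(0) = 0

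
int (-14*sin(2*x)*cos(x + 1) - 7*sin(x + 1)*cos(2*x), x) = 7*cos(2*x)*cos(x + 1) + C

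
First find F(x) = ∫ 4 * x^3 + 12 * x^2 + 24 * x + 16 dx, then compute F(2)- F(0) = 128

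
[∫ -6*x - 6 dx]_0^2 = -24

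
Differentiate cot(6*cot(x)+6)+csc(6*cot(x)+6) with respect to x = 6*cot(x)^2*cot(6*cot(x) + 6)^2 + 6*cot(x)^2*cot(6*cot(x) + 6)*csc(6*cot(x) + 6) + 6*cot(x)^2 + 6*cot(6*cot(x) + 6)^2 + 6*cot(6*cot(x) + 6)*csc(6*cot(x) + 6) + 6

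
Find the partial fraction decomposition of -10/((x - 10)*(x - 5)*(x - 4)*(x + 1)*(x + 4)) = -5/(1512*(x + 4)) + 1/(99*(x + 1)) - 1/(24*(x - 4)) + 1/(27*(x - 5)) - 1/(462*(x - 10))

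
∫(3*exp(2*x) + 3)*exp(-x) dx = 6*sinh(x) + C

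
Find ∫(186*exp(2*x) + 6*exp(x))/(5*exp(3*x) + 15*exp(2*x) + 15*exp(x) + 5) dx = 6*(36*exp(2*x) + 41*exp(x) + 20)/(5*(exp(2*x) + 2*exp(x) + 1)) + C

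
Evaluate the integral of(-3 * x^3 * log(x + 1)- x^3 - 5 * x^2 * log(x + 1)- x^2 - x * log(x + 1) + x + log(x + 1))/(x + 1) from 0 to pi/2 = (-pi^3/8 - pi^2/4 + pi/2)*log(1 + pi/2)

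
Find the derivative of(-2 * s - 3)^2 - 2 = 8*s + 12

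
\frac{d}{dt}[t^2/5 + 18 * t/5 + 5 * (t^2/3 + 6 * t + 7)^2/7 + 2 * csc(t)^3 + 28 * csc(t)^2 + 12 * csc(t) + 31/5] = 20*t^3/63 + 60*t^2/7 + 6142*t/105 - 6*cot(t)*csc(t)^3 - 56*cot(t)*csc(t)^2 - 12*cot(t)*csc(t) + 318/5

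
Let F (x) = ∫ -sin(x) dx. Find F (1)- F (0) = -1 + cos(1)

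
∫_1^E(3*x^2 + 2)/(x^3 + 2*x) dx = -log(3) + log(2*E + exp(3))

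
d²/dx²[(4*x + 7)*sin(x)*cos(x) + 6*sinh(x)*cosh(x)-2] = -8*x*sin(2*x) - 14*sin(2*x) + 8*cos(2*x) + 12*sinh(2*x)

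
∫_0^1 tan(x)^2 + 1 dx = tan(1)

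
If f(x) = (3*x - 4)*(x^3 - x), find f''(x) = 36*x^2 - 24*x - 6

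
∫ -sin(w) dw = cos(w) + C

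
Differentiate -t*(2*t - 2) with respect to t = 2 - 4*t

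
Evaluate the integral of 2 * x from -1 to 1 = 0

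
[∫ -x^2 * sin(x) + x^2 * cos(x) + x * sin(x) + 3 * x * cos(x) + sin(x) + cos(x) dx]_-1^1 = 2*cos(1) + 2*sin(1)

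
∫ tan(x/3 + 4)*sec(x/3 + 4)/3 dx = sec(x/3 + 4) + C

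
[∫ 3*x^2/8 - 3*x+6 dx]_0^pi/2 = (-2 + pi/4)^3 + 8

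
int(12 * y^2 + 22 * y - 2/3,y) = 4*y^3 + 11*y^2 - 2*y/3 + C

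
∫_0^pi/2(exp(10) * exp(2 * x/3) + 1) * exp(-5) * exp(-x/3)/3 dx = -exp(5) - exp(-5 - pi/6) + exp(-5) + exp(pi/6 + 5)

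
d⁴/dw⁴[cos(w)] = cos(w)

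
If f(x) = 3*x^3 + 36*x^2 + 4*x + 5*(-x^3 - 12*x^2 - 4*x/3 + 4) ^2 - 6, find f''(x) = 150*x^4 + 2400*x^3 + 8800*x^2 + 738*x - 7832/9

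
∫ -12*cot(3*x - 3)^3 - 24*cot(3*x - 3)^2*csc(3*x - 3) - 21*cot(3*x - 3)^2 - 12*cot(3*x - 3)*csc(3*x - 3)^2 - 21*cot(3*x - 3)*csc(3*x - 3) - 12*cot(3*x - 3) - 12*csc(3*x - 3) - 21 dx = 2*(cot(3*x - 3) + csc(3*x - 3))^2 + 7*cot(3*x - 3) + 7*csc(3*x - 3) + C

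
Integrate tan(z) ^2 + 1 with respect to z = tan(z) + C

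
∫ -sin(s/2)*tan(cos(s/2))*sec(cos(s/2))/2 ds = sec(cos(s/2)) + C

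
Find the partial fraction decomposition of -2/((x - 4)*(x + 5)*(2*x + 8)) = -1/(9*(x + 5)) + 1/(8*(x + 4)) - 1/(72*(x - 4))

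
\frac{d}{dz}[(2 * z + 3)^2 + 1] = 8*z + 12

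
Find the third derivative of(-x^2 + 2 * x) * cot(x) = 6*x^2*cot(x)^4 + 8*x^2*cot(x)^2 + 2*x^2 - 12*x*cot(x)^4 - 12*x*cot(x)^3 - 16*x*cot(x)^2 - 12*x*cot(x) - 4*x + 12*cot(x)^3 + 6*cot(x)^2 + 12*cot(x) + 6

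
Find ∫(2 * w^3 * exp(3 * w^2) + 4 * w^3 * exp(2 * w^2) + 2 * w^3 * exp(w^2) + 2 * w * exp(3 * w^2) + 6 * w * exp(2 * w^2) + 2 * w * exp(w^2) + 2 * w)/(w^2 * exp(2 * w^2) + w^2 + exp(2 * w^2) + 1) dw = exp(w^2) + log(w^2 + 1) + log(exp(2*w^2) + 1) + C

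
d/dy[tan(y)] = cos(y)^(-2)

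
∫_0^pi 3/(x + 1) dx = 3*log(1 + pi)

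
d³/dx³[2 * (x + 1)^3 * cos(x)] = 2*x^3*sin(x) + 6*x^2*sin(x) - 18*x^2*cos(x) - 30*x*sin(x) - 36*x*cos(x) - 34*sin(x) - 6*cos(x)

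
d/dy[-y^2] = -2*y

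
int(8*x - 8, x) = 4*x^2 - 8*x + C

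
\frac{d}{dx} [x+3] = 1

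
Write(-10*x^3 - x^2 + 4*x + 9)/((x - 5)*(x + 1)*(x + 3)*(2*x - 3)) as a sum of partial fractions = 8/(15*(2*x - 3)) - 43/(24*(x + 3)) + 7/(30*(x + 1)) - 89/(24*(x - 5))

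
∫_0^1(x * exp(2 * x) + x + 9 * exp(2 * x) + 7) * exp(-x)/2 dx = -9*exp(-1)/2 + 9*E/2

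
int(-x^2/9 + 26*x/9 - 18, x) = -x^3/27 + 13*x^2/9 - 18*x + C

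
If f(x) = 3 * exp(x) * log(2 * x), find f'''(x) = (3*x^3*exp(x)*log(x) + 3*x^3*exp(x)*log(2) + 9*x^2*exp(x) - 9*x*exp(x) + 6*exp(x))/x^3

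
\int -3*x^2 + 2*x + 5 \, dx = -x^3 + x^2 + 5*x + C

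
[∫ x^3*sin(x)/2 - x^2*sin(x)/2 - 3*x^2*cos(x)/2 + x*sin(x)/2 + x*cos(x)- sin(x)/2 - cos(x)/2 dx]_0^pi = -pi^2/2 - 1 + pi/2 + pi^3/2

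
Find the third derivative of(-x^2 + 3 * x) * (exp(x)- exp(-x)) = (-x^2*exp(2*x) - x^2 - 3*x*exp(2*x) + 9*x + 3*exp(2*x) - 15)*exp(-x)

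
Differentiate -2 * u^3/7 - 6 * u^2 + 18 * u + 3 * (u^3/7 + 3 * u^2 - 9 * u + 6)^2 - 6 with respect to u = 18*u^5/49 + 90*u^4/7 + 540*u^3/7 - 3300*u^2/7 + 690*u - 306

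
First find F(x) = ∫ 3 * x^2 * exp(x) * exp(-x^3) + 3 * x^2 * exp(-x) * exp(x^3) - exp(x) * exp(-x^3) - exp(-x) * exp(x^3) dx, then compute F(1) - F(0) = 0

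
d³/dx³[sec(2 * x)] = 48*tan(2*x)^3*sec(2*x) + 40*tan(2*x)*sec(2*x)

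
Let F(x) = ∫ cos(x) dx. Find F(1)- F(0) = sin(1)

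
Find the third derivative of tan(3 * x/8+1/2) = 81*tan(3*x/8 + 1/2)^4/256 + 27*tan(3*x/8 + 1/2)^2/64 + 27/256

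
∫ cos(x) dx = sin(x) + C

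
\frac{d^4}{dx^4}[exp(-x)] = exp(-x)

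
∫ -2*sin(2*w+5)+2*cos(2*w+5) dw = sin(2*w + 5) + cos(2*w + 5) + C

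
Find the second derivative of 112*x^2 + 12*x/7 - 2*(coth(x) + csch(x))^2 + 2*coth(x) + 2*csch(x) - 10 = (56*(cosh(2*x) - 1)^2 + 5*sinh(x)/2 + 2*sinh(2*x) + sinh(3*x)/2 - 23*cosh(x) - 8*cosh(2*x) - cosh(3*x) - 16)/sinh(x)^4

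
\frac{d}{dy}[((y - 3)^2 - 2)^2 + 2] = 4*y^3 - 36*y^2 + 100*y - 84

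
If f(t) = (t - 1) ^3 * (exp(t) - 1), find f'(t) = t^3*exp(t) - 3*t^2 - 3*t*exp(t) + 6*t + 2*exp(t) - 3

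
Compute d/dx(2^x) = 2^x*log(2)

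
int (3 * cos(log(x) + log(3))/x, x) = 3*sin(log(3*x)) + C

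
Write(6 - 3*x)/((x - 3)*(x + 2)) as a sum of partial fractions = -12/(5*(x + 2)) - 3/(5*(x - 3))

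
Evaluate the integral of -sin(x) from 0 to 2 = -1 + cos(2)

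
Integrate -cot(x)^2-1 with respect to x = cot(x) + C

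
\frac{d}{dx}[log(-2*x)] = 1/x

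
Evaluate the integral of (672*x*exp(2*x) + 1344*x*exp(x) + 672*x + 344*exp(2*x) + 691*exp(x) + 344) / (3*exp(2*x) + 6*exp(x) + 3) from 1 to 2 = -E/(1 + E) + exp(2)/(1 + exp(2)) + 1352/3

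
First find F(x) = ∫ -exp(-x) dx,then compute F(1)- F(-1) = -E + exp(-1)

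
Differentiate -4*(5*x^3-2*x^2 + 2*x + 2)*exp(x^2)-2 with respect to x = -40*x^4*exp(x^2) + 16*x^3*exp(x^2) - 76*x^2*exp(x^2) - 8*exp(x^2)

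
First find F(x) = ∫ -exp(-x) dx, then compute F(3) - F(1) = -exp(-1) + exp(-3)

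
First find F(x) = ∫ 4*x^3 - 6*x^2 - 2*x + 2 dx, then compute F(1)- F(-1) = 0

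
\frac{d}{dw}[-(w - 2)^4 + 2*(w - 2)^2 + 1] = -4*w^3 + 24*w^2 - 44*w + 24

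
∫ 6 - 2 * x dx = -x^2 + 6*x + C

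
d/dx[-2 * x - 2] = -2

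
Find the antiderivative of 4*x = 2*x^2 + C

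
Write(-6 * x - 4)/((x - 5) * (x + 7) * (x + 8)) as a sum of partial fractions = 44/(13*(x + 8)) - 19/(6*(x + 7)) - 17/(78*(x - 5))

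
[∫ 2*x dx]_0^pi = pi^2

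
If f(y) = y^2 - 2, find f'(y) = 2*y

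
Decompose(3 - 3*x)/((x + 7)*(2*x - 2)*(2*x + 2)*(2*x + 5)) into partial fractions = 1/(9*(2*x + 5)) - 1/(72*(x + 7)) - 1/(24*(x + 1))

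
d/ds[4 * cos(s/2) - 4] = -2*sin(s/2)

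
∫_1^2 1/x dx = log(2)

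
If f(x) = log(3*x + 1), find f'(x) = 3/(3*x + 1)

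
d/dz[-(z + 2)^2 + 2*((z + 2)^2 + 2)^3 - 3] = 12*z^5 + 120*z^4 + 528*z^3 + 1248*z^2 + 1582*z + 860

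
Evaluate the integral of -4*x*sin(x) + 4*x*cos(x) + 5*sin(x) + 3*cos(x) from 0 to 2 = 7*cos(2) + 1 + 7*sin(2)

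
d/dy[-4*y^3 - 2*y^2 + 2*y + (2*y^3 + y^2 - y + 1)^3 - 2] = 72*y^8 + 96*y^7 - 42*y^6 + 6*y^5 + 75*y^4 - 24*y^3 - 15*y^2 + 8*y - 1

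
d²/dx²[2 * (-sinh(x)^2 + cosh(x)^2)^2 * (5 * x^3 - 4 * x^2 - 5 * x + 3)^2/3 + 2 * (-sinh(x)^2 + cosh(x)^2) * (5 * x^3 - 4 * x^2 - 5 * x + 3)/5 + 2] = 500*x^4 - 1600*x^3/3 - 272*x^2 + 292*x - 28/15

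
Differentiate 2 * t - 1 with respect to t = 2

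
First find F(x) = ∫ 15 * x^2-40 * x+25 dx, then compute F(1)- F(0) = 10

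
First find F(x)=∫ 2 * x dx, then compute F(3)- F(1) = 8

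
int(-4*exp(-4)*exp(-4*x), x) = exp(-4*x - 4) + C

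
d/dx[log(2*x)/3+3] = 1/(3*x)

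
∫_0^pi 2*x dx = pi^2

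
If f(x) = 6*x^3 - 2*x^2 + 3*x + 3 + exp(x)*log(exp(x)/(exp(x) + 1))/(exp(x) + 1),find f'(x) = (18*x^2*exp(2*x) + 36*x^2*exp(x) + 18*x^2 - 4*x*exp(2*x) - 8*x*exp(x) - 4*x + (x - log(exp(x) + 1))*exp(x) + 3*exp(2*x) + 7*exp(x) + 3)/(exp(2*x) + 2*exp(x) + 1)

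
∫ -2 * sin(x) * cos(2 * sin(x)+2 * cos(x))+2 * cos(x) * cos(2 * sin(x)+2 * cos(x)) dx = sin(2*sqrt(2)*sin(x + pi/4)) + C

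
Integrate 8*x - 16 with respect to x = 4*x^2 - 16*x + C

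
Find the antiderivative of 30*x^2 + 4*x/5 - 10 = 10*x^3 + 2*x^2/5 - 10*x + C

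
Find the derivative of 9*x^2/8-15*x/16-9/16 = 9*x/4 - 15/16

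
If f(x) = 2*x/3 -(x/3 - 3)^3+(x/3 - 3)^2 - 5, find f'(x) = -x^2/9 + 20*x/9 - 31/3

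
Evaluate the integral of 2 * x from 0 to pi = pi^2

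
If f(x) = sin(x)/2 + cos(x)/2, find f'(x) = -sin(x)/2 + cos(x)/2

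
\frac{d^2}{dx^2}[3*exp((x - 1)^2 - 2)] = 12*x^2*exp(x^2 - 2*x - 1) - 24*x*exp(x^2 - 2*x - 1) + 18*exp(x^2 - 2*x - 1)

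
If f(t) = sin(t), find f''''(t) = sin(t)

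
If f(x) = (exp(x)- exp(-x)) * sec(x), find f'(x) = sqrt(2)*(exp(2*x)*sin(x + pi/4) + cos(x + pi/4))*exp(-x)/cos(x)^2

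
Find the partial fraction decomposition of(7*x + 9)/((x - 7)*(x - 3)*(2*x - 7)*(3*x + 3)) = -268/(189*(2*x - 7)) - 1/(432*(x + 1)) + 5/(8*(x - 3)) + 29/(336*(x - 7))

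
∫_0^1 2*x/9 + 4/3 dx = 13/9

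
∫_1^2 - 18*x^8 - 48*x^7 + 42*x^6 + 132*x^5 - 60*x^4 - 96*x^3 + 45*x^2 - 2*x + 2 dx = -1032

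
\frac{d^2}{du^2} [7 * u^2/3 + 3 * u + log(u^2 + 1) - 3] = (14*u^4 + 22*u^2 + 20)/(3*u^4 + 6*u^2 + 3)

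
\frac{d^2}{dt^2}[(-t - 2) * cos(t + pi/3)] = t*cos(t + pi/3) + 2*sqrt(2)*cos(t + pi/12)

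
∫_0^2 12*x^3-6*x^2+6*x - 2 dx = 40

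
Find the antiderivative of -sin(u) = cos(u) + C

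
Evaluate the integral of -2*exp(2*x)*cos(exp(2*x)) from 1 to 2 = sin(exp(2)) - sin(exp(4))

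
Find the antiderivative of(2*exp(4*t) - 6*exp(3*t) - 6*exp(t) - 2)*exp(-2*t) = ((exp(t) - 3)*exp(t) - 1)^2*exp(-2*t) + C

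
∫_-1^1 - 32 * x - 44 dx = -88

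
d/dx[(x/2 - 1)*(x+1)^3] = 2*x^3 + 3*x^2/2 - 3*x - 5/2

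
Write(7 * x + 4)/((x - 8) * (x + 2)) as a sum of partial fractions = 1/(x + 2) + 6/(x - 8)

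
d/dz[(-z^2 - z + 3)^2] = 4*z^3 + 6*z^2 - 10*z - 6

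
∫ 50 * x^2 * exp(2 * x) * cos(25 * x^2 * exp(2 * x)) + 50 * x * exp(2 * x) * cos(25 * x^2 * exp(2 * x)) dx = sin(25*x^2*exp(2*x)) + C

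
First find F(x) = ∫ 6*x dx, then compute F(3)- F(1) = 24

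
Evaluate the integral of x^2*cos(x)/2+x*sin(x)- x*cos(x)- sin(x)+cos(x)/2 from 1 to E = (-E + 1/2 + exp(2)/2)*sin(E)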